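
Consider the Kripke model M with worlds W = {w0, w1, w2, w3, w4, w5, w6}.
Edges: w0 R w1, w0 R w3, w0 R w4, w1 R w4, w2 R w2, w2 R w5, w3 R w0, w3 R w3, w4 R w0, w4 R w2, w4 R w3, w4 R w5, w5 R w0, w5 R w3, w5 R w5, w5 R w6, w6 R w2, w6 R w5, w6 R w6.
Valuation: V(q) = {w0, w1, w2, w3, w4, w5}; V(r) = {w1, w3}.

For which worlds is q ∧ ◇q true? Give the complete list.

Let φ = q ∧ ◇q. Evaluate φ at each world:
  w0 (successors {w1, w3, w4}): φ is true.
  w1 (successors {w4}): φ is true.
  w2 (successors {w2, w5}): φ is true.
  w3 (successors {w0, w3}): φ is true.
  w4 (successors {w0, w2, w3, w5}): φ is true.
  w5 (successors {w0, w3, w5, w6}): φ is true.
  w6 (successors {w2, w5, w6}): φ is false.
For instance, at w4:
  At w4: q is true, ◇q is true, so q ∧ ◇q is true.
    At w4: ◇q requires q at some successor in {w0, w2, w3, w5}.
      q holds at w0, so ◇q is true at w4.
Satisfying worlds: {w0, w1, w2, w3, w4, w5}

w0, w1, w2, w3, w4, w5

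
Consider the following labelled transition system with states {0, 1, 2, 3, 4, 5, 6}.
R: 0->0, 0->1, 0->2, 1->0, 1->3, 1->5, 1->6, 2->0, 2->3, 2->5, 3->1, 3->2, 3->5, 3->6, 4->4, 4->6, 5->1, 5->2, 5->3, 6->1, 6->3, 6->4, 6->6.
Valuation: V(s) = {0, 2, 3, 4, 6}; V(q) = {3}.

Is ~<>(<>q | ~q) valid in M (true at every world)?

No

Recall that <>ψ holds at a world iff ψ holds at some accessible world.
Let φ = ~<>(<>q | ~q). Evaluate φ at each world:
  0 (successors {0, 1, 2}): φ is false.
  1 (successors {0, 3, 5, 6}): φ is false.
  2 (successors {0, 3, 5}): φ is false.
  3 (successors {1, 2, 5, 6}): φ is false.
  4 (successors {4, 6}): φ is false.
  5 (successors {1, 2, 3}): φ is false.
  6 (successors {1, 3, 4, 6}): φ is false.
Detail at 0 (counterexample):
  At 0: <>(<>q | ~q) is true, so ~<>(<>q | ~q) is false.
    At 0: <>(<>q | ~q) requires <>q | ~q at some successor in {0, 1, 2}.
      <>q | ~q holds at 0, so <>(<>q | ~q) is true at 0.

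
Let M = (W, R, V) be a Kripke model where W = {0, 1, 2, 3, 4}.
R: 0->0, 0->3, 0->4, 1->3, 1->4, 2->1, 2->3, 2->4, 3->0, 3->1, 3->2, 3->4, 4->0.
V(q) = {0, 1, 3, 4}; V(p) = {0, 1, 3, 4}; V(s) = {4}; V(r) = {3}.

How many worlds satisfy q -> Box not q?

1

Let φ = q -> Box not q. Evaluate φ at each world:
  0 (successors {0, 3, 4}): φ is false.
  1 (successors {3, 4}): φ is false.
  2 (successors {1, 3, 4}): φ is true.
  3 (successors {0, 1, 2, 4}): φ is false.
  4 (successors {0}): φ is false.
For instance, at 2:
  At 2: q is false, Box not q is false, so q -> Box not q is true.
    At 2: Box not q requires not q at every successor {1, 3, 4}.
      not q fails at 1, so Box not q is false at 2.
Satisfying worlds: {2}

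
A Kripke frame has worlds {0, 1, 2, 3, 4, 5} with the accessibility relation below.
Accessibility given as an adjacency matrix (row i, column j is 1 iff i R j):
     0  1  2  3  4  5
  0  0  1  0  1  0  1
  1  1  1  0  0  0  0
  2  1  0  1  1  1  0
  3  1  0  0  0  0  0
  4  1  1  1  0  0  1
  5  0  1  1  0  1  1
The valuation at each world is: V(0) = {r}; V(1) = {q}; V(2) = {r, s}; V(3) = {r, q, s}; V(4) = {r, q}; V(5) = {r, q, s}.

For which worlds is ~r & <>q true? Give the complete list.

Recall that <>ψ holds at a world iff ψ holds at some accessible world.
Let φ = ~r & <>q. Evaluate φ at each world:
  0 (successors {1, 3, 5}): φ is false.
  1 (successors {0, 1}): φ is true.
  2 (successors {0, 2, 3, 4}): φ is false.
  3 (successors {0}): φ is false.
  4 (successors {0, 1, 2, 5}): φ is false.
  5 (successors {1, 2, 4, 5}): φ is false.
For instance, at 5:
  At 5: ~r is false, <>q is true, so ~r & <>q is false.
    At 5: <>q requires q at some successor in {1, 2, 4, 5}.
      q holds at 1, so <>q is true at 5.
Satisfying worlds: {1}

1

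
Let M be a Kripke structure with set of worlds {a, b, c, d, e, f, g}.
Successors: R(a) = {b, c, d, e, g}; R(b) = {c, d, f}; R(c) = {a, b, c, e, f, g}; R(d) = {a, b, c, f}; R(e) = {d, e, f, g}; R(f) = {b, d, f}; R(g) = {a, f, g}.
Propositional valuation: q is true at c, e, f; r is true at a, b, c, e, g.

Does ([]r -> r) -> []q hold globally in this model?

Recall that []ψ holds at a world iff ψ holds at every accessible world, and <>ψ holds iff ψ holds at some accessible world.
Let φ = ([]r -> r) -> []q. Evaluate φ at each world:
  a (successors {b, c, d, e, g}): φ is false.
  b (successors {c, d, f}): φ is false.
  c (successors {a, b, c, e, f, g}): φ is false.
  d (successors {a, b, c, f}): φ is false.
  e (successors {d, e, f, g}): φ is false.
  f (successors {b, d, f}): φ is false.
  g (successors {a, f, g}): φ is false.
Detail at a (counterexample):
  At a: []r -> r is true, []q is false, so ([]r -> r) -> []q is false.
    At a: []r is false, r is true, so []r -> r is true.
      At a: []r requires r at every successor {b, c, d, e, g}.
        r fails at d, so []r is false at a.
    At a: []q requires q at every successor {b, c, d, e, g}.
      q fails at b, so []q is false at a.

No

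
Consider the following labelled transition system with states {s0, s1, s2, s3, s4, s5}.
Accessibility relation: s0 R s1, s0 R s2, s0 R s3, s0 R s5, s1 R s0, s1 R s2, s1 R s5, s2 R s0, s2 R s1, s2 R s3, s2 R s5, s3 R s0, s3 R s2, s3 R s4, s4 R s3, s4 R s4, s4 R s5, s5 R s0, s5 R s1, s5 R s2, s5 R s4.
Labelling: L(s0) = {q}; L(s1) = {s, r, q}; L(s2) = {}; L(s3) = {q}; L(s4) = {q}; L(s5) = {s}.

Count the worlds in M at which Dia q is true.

Recall that Dia ψ holds at a world iff ψ holds at some accessible world.
Let φ = Dia q. Evaluate φ at each world:
  s0 (successors {s1, s2, s3, s5}): φ is true.
  s1 (successors {s0, s2, s5}): φ is true.
  s2 (successors {s0, s1, s3, s5}): φ is true.
  s3 (successors {s0, s2, s4}): φ is true.
  s4 (successors {s3, s4, s5}): φ is true.
  s5 (successors {s0, s1, s2, s4}): φ is true.
For instance, at s0:
  At s0: Dia q requires q at some successor in {s1, s2, s3, s5}.
    q holds at s1, so Dia q is true at s0.
Satisfying worlds: {s0, s1, s2, s3, s4, s5}

6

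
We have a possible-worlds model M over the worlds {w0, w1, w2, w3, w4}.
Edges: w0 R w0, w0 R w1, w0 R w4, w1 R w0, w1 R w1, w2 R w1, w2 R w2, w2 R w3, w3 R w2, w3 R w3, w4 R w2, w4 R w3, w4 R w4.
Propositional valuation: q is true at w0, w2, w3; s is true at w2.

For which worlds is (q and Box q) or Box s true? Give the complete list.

w3

Let φ = (q and Box q) or Box s. Evaluate φ at each world:
  w0 (successors {w0, w1, w4}): φ is false.
  w1 (successors {w0, w1}): φ is false.
  w2 (successors {w1, w2, w3}): φ is false.
  w3 (successors {w2, w3}): φ is true.
  w4 (successors {w2, w3, w4}): φ is false.
For instance, at w2:
  At w2: q and Box q is false, Box s is false, so (q and Box q) or Box s is false.
    At w2: q is true, Box q is false, so q and Box q is false.
      At w2: Box q requires q at every successor {w1, w2, w3}.
        q fails at w1, so Box q is false at w2.
    At w2: Box s requires s at every successor {w1, w2, w3}.
      s fails at w1, so Box s is false at w2.
Satisfying worlds: {w3}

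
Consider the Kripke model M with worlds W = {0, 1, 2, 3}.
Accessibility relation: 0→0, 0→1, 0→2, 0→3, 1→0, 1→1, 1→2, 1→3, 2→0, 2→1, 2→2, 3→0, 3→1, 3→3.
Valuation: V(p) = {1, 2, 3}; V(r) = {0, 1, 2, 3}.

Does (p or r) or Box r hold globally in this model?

Yes

Let φ = (p or r) or Box r. Evaluate φ at each world:
  0 (successors {0, 1, 2, 3}): φ is true.
  1 (successors {0, 1, 2, 3}): φ is true.
  2 (successors {0, 1, 2}): φ is true.
  3 (successors {0, 1, 3}): φ is true.
For instance, at 1:
  At 1: p or r is true, Box r is true, so (p or r) or Box r is true.
    At 1: Box r requires r at every successor {0, 1, 2, 3}.
      At 0: r is true.
      At 1: r is true.
      At 2: r is true.
      At 3: r is true.
    So Box r is true at 1.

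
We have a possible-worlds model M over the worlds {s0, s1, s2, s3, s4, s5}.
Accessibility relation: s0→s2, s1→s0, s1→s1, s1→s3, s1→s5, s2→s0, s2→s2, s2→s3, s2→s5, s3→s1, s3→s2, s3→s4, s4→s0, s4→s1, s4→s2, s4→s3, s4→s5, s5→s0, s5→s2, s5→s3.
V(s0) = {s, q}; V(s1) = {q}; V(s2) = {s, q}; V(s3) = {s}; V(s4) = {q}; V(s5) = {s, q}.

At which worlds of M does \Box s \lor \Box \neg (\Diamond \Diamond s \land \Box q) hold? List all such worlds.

s0, s2, s3, s5

Let φ = \Box s \lor \Box \neg (\Diamond \Diamond s \land \Box q). Evaluate φ at each world:
  s0 (successors {s2}): φ is true.
  s1 (successors {s0, s1, s3, s5}): φ is false.
  s2 (successors {s0, s2, s3, s5}): φ is true.
  s3 (successors {s1, s2, s4}): φ is true.
  s4 (successors {s0, s1, s2, s3, s5}): φ is false.
  s5 (successors {s0, s2, s3}): φ is true.
For instance, at s1:
  At s1: \Box s is false, \Box \neg (\Diamond \Diamond s \land \Box q) is false, so \Box s \lor \Box \neg (\Diamond \Diamond s \land \Box q) is false.
    At s1: \Box s requires s at every successor {s0, s1, s3, s5}.
      s fails at s1, so \Box s is false at s1.
    At s1: \Box \neg (\Diamond \Diamond s \land \Box q) requires \neg (\Diamond \Diamond s \land \Box q) at every successor {s0, s1, s3, s5}.
      \neg (\Diamond \Diamond s \land \Box q) fails at s0, so \Box \neg (\Diamond \Diamond s \land \Box q) is false at s1.
Satisfying worlds: {s0, s2, s3, s5}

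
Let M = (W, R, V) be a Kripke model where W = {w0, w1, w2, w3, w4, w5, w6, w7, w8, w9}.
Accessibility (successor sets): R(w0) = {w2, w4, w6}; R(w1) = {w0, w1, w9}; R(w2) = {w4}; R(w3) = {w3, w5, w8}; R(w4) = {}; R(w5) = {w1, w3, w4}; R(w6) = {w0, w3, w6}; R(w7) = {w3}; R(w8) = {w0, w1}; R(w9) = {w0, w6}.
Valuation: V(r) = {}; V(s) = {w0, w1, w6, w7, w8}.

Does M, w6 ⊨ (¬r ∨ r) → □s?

No

At w6: ¬r ∨ r is true, □s is false, so (¬r ∨ r) → □s is false.
  At w6: □s requires s at every successor {w0, w3, w6}.
    s fails at w3, so □s is false at w6.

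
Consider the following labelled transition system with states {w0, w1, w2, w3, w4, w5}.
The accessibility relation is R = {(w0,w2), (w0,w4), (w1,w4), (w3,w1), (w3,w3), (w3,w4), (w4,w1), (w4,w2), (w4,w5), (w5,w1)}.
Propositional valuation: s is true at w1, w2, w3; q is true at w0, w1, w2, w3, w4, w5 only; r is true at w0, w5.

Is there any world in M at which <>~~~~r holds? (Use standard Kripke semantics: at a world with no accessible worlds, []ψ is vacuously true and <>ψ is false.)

Let φ = <>~~~~r. Evaluate φ at each world:
  w0 (successors {w2, w4}): φ is false.
  w1 (successors {w4}): φ is false.
  w2 (successors ∅): φ is false.
  w3 (successors {w1, w3, w4}): φ is false.
  w4 (successors {w1, w2, w5}): φ is true.
  w5 (successors {w1}): φ is false.
Detail at w4 (witness):
  At w4: <>~~~~r requires ~~~~r at some successor in {w1, w2, w5}.
    ~~~~r holds at w5, so <>~~~~r is true at w4.

Yes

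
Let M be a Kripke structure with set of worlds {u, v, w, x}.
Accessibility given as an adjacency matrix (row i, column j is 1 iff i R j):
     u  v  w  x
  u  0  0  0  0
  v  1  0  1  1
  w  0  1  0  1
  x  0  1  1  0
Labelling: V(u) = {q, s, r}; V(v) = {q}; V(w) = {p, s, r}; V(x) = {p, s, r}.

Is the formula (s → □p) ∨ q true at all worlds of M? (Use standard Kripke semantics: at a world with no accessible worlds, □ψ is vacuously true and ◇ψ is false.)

Let φ = (s → □p) ∨ q. Evaluate φ at each world:
  u (successors ∅): φ is true.
  v (successors {u, w, x}): φ is true.
  w (successors {v, x}): φ is false.
  x (successors {v, w}): φ is false.
Detail at w (counterexample):
  At w: s → □p is false, q is false, so (s → □p) ∨ q is false.
    At w: s is true, □p is false, so s → □p is false.
      At w: □p requires p at every successor {v, x}.
        p fails at v, so □p is false at w.

No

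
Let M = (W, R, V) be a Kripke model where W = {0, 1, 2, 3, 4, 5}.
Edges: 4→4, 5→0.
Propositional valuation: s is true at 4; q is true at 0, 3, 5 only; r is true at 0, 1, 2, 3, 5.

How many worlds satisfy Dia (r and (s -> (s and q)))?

1

Let φ = Dia (r and (s -> (s and q))). Evaluate φ at each world:
  0 (successors ∅): φ is false.
  1 (successors ∅): φ is false.
  2 (successors ∅): φ is false.
  3 (successors ∅): φ is false.
  4 (successors {4}): φ is false.
  5 (successors {0}): φ is true.
For instance, at 5:
  At 5: Dia (r and (s -> (s and q))) requires r and (s -> (s and q)) at some successor in {0}.
    r and (s -> (s and q)) holds at 0, so Dia (r and (s -> (s and q))) is true at 5.
Satisfying worlds: {5}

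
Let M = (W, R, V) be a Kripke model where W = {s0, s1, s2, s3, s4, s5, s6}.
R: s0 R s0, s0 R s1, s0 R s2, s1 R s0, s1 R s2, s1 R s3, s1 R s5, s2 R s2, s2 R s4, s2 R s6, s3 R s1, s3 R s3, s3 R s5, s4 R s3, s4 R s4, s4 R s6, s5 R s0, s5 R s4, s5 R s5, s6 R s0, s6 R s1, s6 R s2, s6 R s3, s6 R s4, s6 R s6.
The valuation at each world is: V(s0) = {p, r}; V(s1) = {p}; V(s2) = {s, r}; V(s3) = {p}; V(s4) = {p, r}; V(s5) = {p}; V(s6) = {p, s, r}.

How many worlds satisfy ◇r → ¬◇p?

1

Let φ = ◇r → ¬◇p. Evaluate φ at each world:
  s0 (successors {s0, s1, s2}): φ is false.
  s1 (successors {s0, s2, s3, s5}): φ is false.
  s2 (successors {s2, s4, s6}): φ is false.
  s3 (successors {s1, s3, s5}): φ is true.
  s4 (successors {s3, s4, s6}): φ is false.
  s5 (successors {s0, s4, s5}): φ is false.
  s6 (successors {s0, s1, s2, s3, s4, s6}): φ is false.
For instance, at s5:
  At s5: ◇r is true, ¬◇p is false, so ◇r → ¬◇p is false.
    At s5: ◇r requires r at some successor in {s0, s4, s5}.
      r holds at s0, so ◇r is true at s5.
    At s5: ◇p is true, so ¬◇p is false.
      At s5: ◇p requires p at some successor in {s0, s4, s5}.
        p holds at s0, so ◇p is true at s5.
Satisfying worlds: {s3}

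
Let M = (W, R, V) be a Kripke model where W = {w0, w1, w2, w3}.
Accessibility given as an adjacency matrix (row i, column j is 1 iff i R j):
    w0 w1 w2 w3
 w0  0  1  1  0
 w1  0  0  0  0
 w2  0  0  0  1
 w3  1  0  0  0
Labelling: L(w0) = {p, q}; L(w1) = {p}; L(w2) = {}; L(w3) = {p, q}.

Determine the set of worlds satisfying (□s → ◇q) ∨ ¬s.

w0, w1, w2, w3

Let φ = (□s → ◇q) ∨ ¬s. Evaluate φ at each world:
  w0 (successors {w1, w2}): φ is true.
  w1 (successors ∅): φ is true.
  w2 (successors {w3}): φ is true.
  w3 (successors {w0}): φ is true.
For instance, at w2:
  At w2: □s → ◇q is true, ¬s is true, so (□s → ◇q) ∨ ¬s is true.
    At w2: □s is false, ◇q is true, so □s → ◇q is true.
      At w2: □s requires s at every successor {w3}.
        s fails at w3, so □s is false at w2.
      At w2: ◇q requires q at some successor in {w3}.
        q holds at w3, so ◇q is true at w2.
Satisfying worlds: {w0, w1, w2, w3}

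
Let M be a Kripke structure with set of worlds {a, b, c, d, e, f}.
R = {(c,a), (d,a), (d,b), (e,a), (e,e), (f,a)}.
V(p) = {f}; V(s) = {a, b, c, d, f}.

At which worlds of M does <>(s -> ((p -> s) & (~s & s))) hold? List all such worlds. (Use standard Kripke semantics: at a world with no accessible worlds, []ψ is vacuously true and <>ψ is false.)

e

Let φ = <>(s -> ((p -> s) & (~s & s))). Evaluate φ at each world:
  a (successors ∅): φ is false.
  b (successors ∅): φ is false.
  c (successors {a}): φ is false.
  d (successors {a, b}): φ is false.
  e (successors {a, e}): φ is true.
  f (successors {a}): φ is false.
For instance, at f:
  At f: <>(s -> ((p -> s) & (~s & s))) requires s -> ((p -> s) & (~s & s)) at some successor in {a}.
    At a: s -> ((p -> s) & (~s & s)) is false.
  So <>(s -> ((p -> s) & (~s & s))) is false at f.
Satisfying worlds: {e}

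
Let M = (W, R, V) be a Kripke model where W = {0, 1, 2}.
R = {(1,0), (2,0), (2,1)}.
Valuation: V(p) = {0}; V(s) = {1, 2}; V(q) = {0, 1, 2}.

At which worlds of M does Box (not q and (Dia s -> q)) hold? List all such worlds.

0

Let φ = Box (not q and (Dia s -> q)). Evaluate φ at each world:
  0 (successors ∅): φ is true.
  1 (successors {0}): φ is false.
  2 (successors {0, 1}): φ is false.
For instance, at 2:
  At 2: Box (not q and (Dia s -> q)) requires not q and (Dia s -> q) at every successor {0, 1}.
    not q and (Dia s -> q) fails at 0, so Box (not q and (Dia s -> q)) is false at 2.
      At 0: not q is false, Dia s -> q is true, so not q and (Dia s -> q) is false.
Satisfying worlds: {0}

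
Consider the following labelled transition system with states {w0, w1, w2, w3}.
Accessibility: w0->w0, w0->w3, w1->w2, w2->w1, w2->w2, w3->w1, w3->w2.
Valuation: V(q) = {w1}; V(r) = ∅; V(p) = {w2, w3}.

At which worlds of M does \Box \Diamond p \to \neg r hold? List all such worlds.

Let φ = \Box \Diamond p \to \neg r. Evaluate φ at each world:
  w0 (successors {w0, w3}): φ is true.
  w1 (successors {w2}): φ is true.
  w2 (successors {w1, w2}): φ is true.
  w3 (successors {w1, w2}): φ is true.
For instance, at w1:
  At w1: \Box \Diamond p is true, \neg r is true, so \Box \Diamond p \to \neg r is true.
    At w1: \Box \Diamond p requires \Diamond p at every successor {w2}.
      At w2: \Diamond p is true.
    So \Box \Diamond p is true at w1.
Satisfying worlds: {w0, w1, w2, w3}

w0, w1, w2, w3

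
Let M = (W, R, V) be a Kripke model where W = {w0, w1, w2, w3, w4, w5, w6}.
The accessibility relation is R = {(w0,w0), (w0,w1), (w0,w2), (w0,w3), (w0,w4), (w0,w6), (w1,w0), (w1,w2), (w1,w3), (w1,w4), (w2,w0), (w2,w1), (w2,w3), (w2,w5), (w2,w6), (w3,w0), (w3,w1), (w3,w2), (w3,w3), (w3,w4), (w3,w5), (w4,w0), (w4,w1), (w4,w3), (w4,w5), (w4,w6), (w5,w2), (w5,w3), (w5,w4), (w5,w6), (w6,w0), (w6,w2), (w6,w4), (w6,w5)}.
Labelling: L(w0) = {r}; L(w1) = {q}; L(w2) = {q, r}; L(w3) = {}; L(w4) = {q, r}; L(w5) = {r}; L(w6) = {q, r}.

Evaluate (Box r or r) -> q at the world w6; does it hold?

Yes

Recall that Box ψ holds at a world iff ψ holds at every accessible world, and Dia ψ holds iff ψ holds at some accessible world.
At w6: Box r or r is true, q is true, so (Box r or r) -> q is true.
  At w6: Box r is true, r is true, so Box r or r is true.
    At w6: Box r requires r at every successor {w0, w2, w4, w5}.
      At w0: r is true.
      At w2: r is true.
      At w4: r is true.
      At w5: r is true.
    So Box r is true at w6.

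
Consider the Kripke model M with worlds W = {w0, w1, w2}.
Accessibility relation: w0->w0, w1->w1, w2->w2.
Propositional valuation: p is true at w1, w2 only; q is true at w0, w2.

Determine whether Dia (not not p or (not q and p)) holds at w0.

Recall that Dia ψ holds at a world iff ψ holds at some accessible world.
At w0: Dia (not not p or (not q and p)) requires not not p or (not q and p) at some successor in {w0}.
  At w0: not not p or (not q and p) is false.
So Dia (not not p or (not q and p)) is false at w0.

No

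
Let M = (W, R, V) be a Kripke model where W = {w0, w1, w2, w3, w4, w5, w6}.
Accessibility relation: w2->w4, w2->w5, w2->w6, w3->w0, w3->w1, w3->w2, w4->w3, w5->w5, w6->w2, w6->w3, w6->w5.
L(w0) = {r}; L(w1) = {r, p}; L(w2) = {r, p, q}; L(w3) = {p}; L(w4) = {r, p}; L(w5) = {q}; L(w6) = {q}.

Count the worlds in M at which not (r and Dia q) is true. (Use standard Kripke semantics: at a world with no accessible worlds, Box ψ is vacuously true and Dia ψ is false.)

Let φ = not (r and Dia q). Evaluate φ at each world:
  w0 (successors ∅): φ is true.
  w1 (successors ∅): φ is true.
  w2 (successors {w4, w5, w6}): φ is false.
  w3 (successors {w0, w1, w2}): φ is true.
  w4 (successors {w3}): φ is true.
  w5 (successors {w5}): φ is true.
  w6 (successors {w2, w3, w5}): φ is true.
For instance, at w2:
  At w2: r and Dia q is true, so not (r and Dia q) is false.
    At w2: r is true, Dia q is true, so r and Dia q is true.
      At w2: Dia q requires q at some successor in {w4, w5, w6}.
        q holds at w5, so Dia q is true at w2.
Satisfying worlds: {w0, w1, w3, w4, w5, w6}

6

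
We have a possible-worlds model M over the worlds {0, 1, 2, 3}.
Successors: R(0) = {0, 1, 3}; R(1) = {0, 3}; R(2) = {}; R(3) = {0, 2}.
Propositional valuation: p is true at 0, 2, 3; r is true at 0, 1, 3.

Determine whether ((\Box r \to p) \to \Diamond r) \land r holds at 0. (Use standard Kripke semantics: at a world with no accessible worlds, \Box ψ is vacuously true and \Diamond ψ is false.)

Yes

At 0: (\Box r \to p) \to \Diamond r is true, r is true, so ((\Box r \to p) \to \Diamond r) \land r is true.
  At 0: \Box r \to p is true, \Diamond r is true, so (\Box r \to p) \to \Diamond r is true.
    At 0: \Box r is true, p is true, so \Box r \to p is true.
      At 0: \Box r requires r at every successor {0, 1, 3}.
        At 0: r is true.
        At 1: r is true.
        At 3: r is true.
      So \Box r is true at 0.
    At 0: \Diamond r requires r at some successor in {0, 1, 3}.
      r holds at 0, so \Diamond r is true at 0.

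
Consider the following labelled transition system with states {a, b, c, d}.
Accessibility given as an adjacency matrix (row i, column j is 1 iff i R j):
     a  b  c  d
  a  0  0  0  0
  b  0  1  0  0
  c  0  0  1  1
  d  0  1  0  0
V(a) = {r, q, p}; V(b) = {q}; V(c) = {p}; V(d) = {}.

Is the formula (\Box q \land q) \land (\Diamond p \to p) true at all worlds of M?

No

Let φ = (\Box q \land q) \land (\Diamond p \to p). Evaluate φ at each world:
  a (successors ∅): φ is true.
  b (successors {b}): φ is true.
  c (successors {c, d}): φ is false.
  d (successors {b}): φ is false.
Detail at c (counterexample):
  At c: \Box q \land q is false, \Diamond p \to p is true, so (\Box q \land q) \land (\Diamond p \to p) is false.
    At c: \Box q is false, q is false, so \Box q \land q is false.
      At c: \Box q requires q at every successor {c, d}.
        q fails at c, so \Box q is false at c.
    At c: \Diamond p is true, p is true, so \Diamond p \to p is true.
      At c: \Diamond p requires p at some successor in {c, d}.
        p holds at c, so \Diamond p is true at c.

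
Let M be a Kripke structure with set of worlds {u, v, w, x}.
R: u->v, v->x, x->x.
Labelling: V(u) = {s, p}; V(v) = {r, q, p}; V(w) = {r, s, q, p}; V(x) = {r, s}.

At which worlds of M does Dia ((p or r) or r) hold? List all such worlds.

u, v, x

Recall that Dia ψ holds at a world iff ψ holds at some accessible world.
Let φ = Dia ((p or r) or r). Evaluate φ at each world:
  u (successors {v}): φ is true.
  v (successors {x}): φ is true.
  w (successors ∅): φ is false.
  x (successors {x}): φ is true.
For instance, at v:
  At v: Dia ((p or r) or r) requires (p or r) or r at some successor in {x}.
    (p or r) or r holds at x, so Dia ((p or r) or r) is true at v.
Satisfying worlds: {u, v, x}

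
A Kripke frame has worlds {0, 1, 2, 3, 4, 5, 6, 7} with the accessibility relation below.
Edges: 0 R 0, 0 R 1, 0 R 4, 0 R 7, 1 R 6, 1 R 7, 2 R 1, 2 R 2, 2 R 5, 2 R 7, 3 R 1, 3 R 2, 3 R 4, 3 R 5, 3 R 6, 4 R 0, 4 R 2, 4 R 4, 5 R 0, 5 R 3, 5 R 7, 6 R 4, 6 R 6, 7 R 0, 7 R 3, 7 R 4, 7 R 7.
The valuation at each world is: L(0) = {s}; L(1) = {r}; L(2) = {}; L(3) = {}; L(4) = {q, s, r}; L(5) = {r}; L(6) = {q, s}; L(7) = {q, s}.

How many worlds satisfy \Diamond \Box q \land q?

1

Recall that \Box ψ holds at a world iff ψ holds at every accessible world, and \Diamond ψ holds iff ψ holds at some accessible world.
Let φ = \Diamond \Box q \land q. Evaluate φ at each world:
  0 (successors {0, 1, 4, 7}): φ is false.
  1 (successors {6, 7}): φ is false.
  2 (successors {1, 2, 5, 7}): φ is false.
  3 (successors {1, 2, 4, 5, 6}): φ is false.
  4 (successors {0, 2, 4}): φ is false.
  5 (successors {0, 3, 7}): φ is false.
  6 (successors {4, 6}): φ is true.
  7 (successors {0, 3, 4, 7}): φ is false.
For instance, at 4:
  At 4: \Diamond \Box q is false, q is true, so \Diamond \Box q \land q is false.
    At 4: \Diamond \Box q requires \Box q at some successor in {0, 2, 4}.
      At 0: \Box q is false.
      At 2: \Box q is false.
      At 4: \Box q is false.
    So \Diamond \Box q is false at 4.
Satisfying worlds: {6}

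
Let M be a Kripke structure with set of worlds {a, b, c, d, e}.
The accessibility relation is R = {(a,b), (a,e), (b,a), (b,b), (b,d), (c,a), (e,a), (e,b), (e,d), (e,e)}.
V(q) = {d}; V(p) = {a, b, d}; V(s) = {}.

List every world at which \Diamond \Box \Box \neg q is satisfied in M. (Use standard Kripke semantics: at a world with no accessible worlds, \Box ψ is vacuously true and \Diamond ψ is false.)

Let φ = \Diamond \Box \Box \neg q. Evaluate φ at each world:
  a (successors {b, e}): φ is false.
  b (successors {a, b, d}): φ is true.
  c (successors {a}): φ is false.
  d (successors ∅): φ is false.
  e (successors {a, b, d, e}): φ is true.
For instance, at a:
  At a: \Diamond \Box \Box \neg q requires \Box \Box \neg q at some successor in {b, e}.
    At b: \Box \Box \neg q is false.
    At e: \Box \Box \neg q is false.
  So \Diamond \Box \Box \neg q is false at a.
Satisfying worlds: {b, e}

b, e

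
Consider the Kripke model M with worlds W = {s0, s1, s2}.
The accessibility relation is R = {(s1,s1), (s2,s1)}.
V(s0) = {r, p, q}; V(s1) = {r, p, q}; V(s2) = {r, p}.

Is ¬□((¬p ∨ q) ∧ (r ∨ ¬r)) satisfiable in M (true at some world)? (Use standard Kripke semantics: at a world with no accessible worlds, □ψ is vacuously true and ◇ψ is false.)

Let φ = ¬□((¬p ∨ q) ∧ (r ∨ ¬r)). Evaluate φ at each world:
  s0 (successors ∅): φ is false.
  s1 (successors {s1}): φ is false.
  s2 (successors {s1}): φ is false.
For instance, at s2:
  At s2: □((¬p ∨ q) ∧ (r ∨ ¬r)) is true, so ¬□((¬p ∨ q) ∧ (r ∨ ¬r)) is false.
    At s2: □((¬p ∨ q) ∧ (r ∨ ¬r)) requires (¬p ∨ q) ∧ (r ∨ ¬r) at every successor {s1}.
      At s1: (¬p ∨ q) ∧ (r ∨ ¬r) is true.
    So □((¬p ∨ q) ∧ (r ∨ ¬r)) is true at s2.

No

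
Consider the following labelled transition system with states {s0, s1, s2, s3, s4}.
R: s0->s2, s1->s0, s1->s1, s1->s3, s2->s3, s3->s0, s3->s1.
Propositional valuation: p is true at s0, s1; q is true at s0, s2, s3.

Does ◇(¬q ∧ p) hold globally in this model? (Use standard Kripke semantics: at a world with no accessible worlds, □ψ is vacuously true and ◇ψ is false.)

Let φ = ◇(¬q ∧ p). Evaluate φ at each world:
  s0 (successors {s2}): φ is false.
  s1 (successors {s0, s1, s3}): φ is true.
  s2 (successors {s3}): φ is false.
  s3 (successors {s0, s1}): φ is true.
  s4 (successors ∅): φ is false.
Detail at s0 (counterexample):
  At s0: ◇(¬q ∧ p) requires ¬q ∧ p at some successor in {s2}.
    At s2: ¬q ∧ p is false.
  So ◇(¬q ∧ p) is false at s0.

No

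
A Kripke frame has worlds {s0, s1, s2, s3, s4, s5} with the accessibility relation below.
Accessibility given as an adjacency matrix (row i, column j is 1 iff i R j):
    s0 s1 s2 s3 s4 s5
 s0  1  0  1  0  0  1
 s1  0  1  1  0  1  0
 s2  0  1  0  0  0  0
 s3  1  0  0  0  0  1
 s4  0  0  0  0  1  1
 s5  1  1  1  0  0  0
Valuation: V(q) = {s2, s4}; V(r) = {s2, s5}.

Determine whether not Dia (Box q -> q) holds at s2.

At s2: Dia (Box q -> q) is true, so not Dia (Box q -> q) is false.
  At s2: Dia (Box q -> q) requires Box q -> q at some successor in {s1}.
    Box q -> q holds at s1, so Dia (Box q -> q) is true at s2.
      At s1: Box q is false, q is false, so Box q -> q is true.

No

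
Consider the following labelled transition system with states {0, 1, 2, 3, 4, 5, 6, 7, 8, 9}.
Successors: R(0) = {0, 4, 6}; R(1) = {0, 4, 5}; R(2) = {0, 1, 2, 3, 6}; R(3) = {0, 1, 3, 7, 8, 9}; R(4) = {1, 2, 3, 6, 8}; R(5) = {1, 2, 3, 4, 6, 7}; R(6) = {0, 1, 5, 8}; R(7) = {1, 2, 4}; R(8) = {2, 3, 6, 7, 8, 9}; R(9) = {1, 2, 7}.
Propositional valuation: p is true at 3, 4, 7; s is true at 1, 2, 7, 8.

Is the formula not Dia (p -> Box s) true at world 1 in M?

No

Recall that Box ψ holds at a world iff ψ holds at every accessible world, and Dia ψ holds iff ψ holds at some accessible world.
At 1: Dia (p -> Box s) is true, so not Dia (p -> Box s) is false.
  At 1: Dia (p -> Box s) requires p -> Box s at some successor in {0, 4, 5}.
    p -> Box s holds at 0, so Dia (p -> Box s) is true at 1.
      At 0: p is false, Box s is false, so p -> Box s is true.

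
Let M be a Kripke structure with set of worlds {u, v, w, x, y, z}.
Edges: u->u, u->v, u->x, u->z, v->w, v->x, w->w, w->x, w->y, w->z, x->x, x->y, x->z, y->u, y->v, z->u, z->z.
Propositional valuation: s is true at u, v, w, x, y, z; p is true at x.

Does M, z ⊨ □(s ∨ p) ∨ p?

Yes

Recall that □ψ holds at a world iff ψ holds at every accessible world, and ◇ψ holds iff ψ holds at some accessible world.
At z: □(s ∨ p) is true, p is false, so □(s ∨ p) ∨ p is true.
  At z: □(s ∨ p) requires s ∨ p at every successor {u, z}.
    At u: s ∨ p is true.
    At z: s ∨ p is true.
  So □(s ∨ p) is true at z.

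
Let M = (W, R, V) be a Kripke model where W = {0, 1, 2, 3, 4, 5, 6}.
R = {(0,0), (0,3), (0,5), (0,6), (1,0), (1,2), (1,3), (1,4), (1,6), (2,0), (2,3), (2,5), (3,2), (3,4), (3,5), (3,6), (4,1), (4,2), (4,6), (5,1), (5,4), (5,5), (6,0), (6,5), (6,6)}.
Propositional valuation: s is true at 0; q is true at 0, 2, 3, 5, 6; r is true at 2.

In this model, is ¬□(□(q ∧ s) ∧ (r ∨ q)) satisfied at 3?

Recall that □ψ holds at a world iff ψ holds at every accessible world, and ◇ψ holds iff ψ holds at some accessible world.
At 3: □(□(q ∧ s) ∧ (r ∨ q)) is false, so ¬□(□(q ∧ s) ∧ (r ∨ q)) is true.
  At 3: □(□(q ∧ s) ∧ (r ∨ q)) requires □(q ∧ s) ∧ (r ∨ q) at every successor {2, 4, 5, 6}.
    □(q ∧ s) ∧ (r ∨ q) fails at 2, so □(□(q ∧ s) ∧ (r ∨ q)) is false at 3.
      At 2: □(q ∧ s) is false, r ∨ q is true, so □(q ∧ s) ∧ (r ∨ q) is false.

Yes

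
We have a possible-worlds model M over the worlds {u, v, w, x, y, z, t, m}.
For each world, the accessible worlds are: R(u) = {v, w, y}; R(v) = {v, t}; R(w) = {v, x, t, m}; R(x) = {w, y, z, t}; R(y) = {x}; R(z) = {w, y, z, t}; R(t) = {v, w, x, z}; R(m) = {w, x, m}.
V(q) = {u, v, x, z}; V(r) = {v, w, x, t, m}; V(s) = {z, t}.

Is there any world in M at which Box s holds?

Recall that Box ψ holds at a world iff ψ holds at every accessible world, and Dia ψ holds iff ψ holds at some accessible world.
Let φ = Box s. Evaluate φ at each world:
  u (successors {v, w, y}): φ is false.
  v (successors {v, t}): φ is false.
  w (successors {v, x, t, m}): φ is false.
  x (successors {w, y, z, t}): φ is false.
  y (successors {x}): φ is false.
  z (successors {w, y, z, t}): φ is false.
  t (successors {v, w, x, z}): φ is false.
  m (successors {w, x, m}): φ is false.
For instance, at w:
  At w: Box s requires s at every successor {v, x, t, m}.
    s fails at v, so Box s is false at w.

No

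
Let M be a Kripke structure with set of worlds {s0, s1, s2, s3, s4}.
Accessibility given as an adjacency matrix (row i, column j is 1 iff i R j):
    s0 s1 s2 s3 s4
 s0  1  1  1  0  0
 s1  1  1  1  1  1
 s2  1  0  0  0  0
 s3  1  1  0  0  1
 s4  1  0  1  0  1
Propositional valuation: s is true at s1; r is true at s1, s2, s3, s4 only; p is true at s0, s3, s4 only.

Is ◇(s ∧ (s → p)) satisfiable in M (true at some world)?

No

Let φ = ◇(s ∧ (s → p)). Evaluate φ at each world:
  s0 (successors {s0, s1, s2}): φ is false.
  s1 (successors {s0, s1, s2, s3, s4}): φ is false.
  s2 (successors {s0}): φ is false.
  s3 (successors {s0, s1, s4}): φ is false.
  s4 (successors {s0, s2, s4}): φ is false.
For instance, at s3:
  At s3: ◇(s ∧ (s → p)) requires s ∧ (s → p) at some successor in {s0, s1, s4}.
    At s0: s ∧ (s → p) is false.
    At s1: s ∧ (s → p) is false.
    At s4: s ∧ (s → p) is false.
  So ◇(s ∧ (s → p)) is false at s3.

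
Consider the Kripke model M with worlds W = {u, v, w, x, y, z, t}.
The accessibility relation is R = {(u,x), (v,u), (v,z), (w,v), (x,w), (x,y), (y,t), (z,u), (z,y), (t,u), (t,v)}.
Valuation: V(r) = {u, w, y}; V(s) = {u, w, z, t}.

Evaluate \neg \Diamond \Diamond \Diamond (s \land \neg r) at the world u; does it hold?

At u: \Diamond \Diamond \Diamond (s \land \neg r) is true, so \neg \Diamond \Diamond \Diamond (s \land \neg r) is false.
  At u: \Diamond \Diamond \Diamond (s \land \neg r) requires \Diamond \Diamond (s \land \neg r) at some successor in {x}.
    \Diamond \Diamond (s \land \neg r) holds at x, so \Diamond \Diamond \Diamond (s \land \neg r) is true at u.
      At x: \Diamond \Diamond (s \land \neg r) requires \Diamond (s \land \neg r) at some successor in {w, y}.
        \Diamond (s \land \neg r) holds at y, so \Diamond \Diamond (s \land \neg r) is true at x.

No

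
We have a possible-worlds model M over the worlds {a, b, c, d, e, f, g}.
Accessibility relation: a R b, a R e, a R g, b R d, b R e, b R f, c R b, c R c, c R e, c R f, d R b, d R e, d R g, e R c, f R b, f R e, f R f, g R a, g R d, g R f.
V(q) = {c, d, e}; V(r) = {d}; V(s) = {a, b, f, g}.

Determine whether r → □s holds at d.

Recall that □ψ holds at a world iff ψ holds at every accessible world, and ◇ψ holds iff ψ holds at some accessible world.
At d: r is true, □s is false, so r → □s is false.
  At d: □s requires s at every successor {b, e, g}.
    s fails at e, so □s is false at d.

No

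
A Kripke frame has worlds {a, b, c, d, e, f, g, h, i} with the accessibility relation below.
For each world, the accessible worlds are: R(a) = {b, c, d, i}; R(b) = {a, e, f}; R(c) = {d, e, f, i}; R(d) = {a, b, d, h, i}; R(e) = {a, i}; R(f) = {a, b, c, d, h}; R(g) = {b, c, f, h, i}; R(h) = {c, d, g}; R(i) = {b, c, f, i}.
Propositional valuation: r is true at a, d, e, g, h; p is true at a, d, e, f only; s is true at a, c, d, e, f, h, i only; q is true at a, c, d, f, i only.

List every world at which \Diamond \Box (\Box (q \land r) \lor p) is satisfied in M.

a, d, f, g, i

Let φ = \Diamond \Box (\Box (q \land r) \lor p). Evaluate φ at each world:
  a (successors {b, c, d, i}): φ is true.
  b (successors {a, e, f}): φ is false.
  c (successors {d, e, f, i}): φ is false.
  d (successors {a, b, d, h, i}): φ is true.
  e (successors {a, i}): φ is false.
  f (successors {a, b, c, d, h}): φ is true.
  g (successors {b, c, f, h, i}): φ is true.
  h (successors {c, d, g}): φ is false.
  i (successors {b, c, f, i}): φ is true.
For instance, at c:
  At c: \Diamond \Box (\Box (q \land r) \lor p) requires \Box (\Box (q \land r) \lor p) at some successor in {d, e, f, i}.
    At d: \Box (\Box (q \land r) \lor p) is false.
    At e: \Box (\Box (q \land r) \lor p) is false.
    At f: \Box (\Box (q \land r) \lor p) is false.
    At i: \Box (\Box (q \land r) \lor p) is false.
  So \Diamond \Box (\Box (q \land r) \lor p) is false at c.
Satisfying worlds: {a, d, f, g, i}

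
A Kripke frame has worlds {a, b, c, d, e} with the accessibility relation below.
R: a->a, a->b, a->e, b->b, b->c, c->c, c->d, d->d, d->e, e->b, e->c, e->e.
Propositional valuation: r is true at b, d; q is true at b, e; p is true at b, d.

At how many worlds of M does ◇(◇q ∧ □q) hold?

0

Let φ = ◇(◇q ∧ □q). Evaluate φ at each world:
  a (successors {a, b, e}): φ is false.
  b (successors {b, c}): φ is false.
  c (successors {c, d}): φ is false.
  d (successors {d, e}): φ is false.
  e (successors {b, c, e}): φ is false.
For instance, at d:
  At d: ◇(◇q ∧ □q) requires ◇q ∧ □q at some successor in {d, e}.
    At d: ◇q ∧ □q is false.
    At e: ◇q ∧ □q is false.
  So ◇(◇q ∧ □q) is false at d.
Satisfying worlds: none.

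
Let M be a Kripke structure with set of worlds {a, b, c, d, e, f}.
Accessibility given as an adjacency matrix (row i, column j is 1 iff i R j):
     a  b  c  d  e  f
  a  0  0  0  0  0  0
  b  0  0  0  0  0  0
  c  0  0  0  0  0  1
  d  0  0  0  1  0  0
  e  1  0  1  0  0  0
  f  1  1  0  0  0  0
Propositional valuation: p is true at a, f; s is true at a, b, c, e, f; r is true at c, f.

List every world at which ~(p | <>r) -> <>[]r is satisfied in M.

a, c, e, f

Let φ = ~(p | <>r) -> <>[]r. Evaluate φ at each world:
  a (successors ∅): φ is true.
  b (successors ∅): φ is false.
  c (successors {f}): φ is true.
  d (successors {d}): φ is false.
  e (successors {a, c}): φ is true.
  f (successors {a, b}): φ is true.
For instance, at e:
  At e: ~(p | <>r) is false, <>[]r is true, so ~(p | <>r) -> <>[]r is true.
    At e: p | <>r is true, so ~(p | <>r) is false.
      At e: p is false, <>r is true, so p | <>r is true.
    At e: <>[]r requires []r at some successor in {a, c}.
      []r holds at a, so <>[]r is true at e.
Satisfying worlds: {a, c, e, f}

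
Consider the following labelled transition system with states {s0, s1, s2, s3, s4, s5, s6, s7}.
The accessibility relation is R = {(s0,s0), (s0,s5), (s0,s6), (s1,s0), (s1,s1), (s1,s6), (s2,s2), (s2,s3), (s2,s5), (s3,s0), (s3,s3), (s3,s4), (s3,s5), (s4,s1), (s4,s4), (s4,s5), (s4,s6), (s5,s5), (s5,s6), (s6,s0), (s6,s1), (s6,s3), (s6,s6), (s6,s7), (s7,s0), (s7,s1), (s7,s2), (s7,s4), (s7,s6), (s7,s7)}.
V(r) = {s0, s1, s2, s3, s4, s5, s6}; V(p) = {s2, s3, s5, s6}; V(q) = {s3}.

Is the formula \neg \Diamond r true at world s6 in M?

At s6: \Diamond r is true, so \neg \Diamond r is false.
  At s6: \Diamond r requires r at some successor in {s0, s1, s3, s6, s7}.
    r holds at s0, so \Diamond r is true at s6.

No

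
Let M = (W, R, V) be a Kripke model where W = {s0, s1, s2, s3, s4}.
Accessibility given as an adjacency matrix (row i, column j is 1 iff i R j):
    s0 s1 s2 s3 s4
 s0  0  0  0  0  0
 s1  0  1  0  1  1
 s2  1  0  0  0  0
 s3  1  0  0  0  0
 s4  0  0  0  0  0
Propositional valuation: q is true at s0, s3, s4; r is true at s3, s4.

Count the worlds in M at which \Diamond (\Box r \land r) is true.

Recall that \Box ψ holds at a world iff ψ holds at every accessible world, and \Diamond ψ holds iff ψ holds at some accessible world.
Let φ = \Diamond (\Box r \land r). Evaluate φ at each world:
  s0 (successors ∅): φ is false.
  s1 (successors {s1, s3, s4}): φ is true.
  s2 (successors {s0}): φ is false.
  s3 (successors {s0}): φ is false.
  s4 (successors ∅): φ is false.
For instance, at s1:
  At s1: \Diamond (\Box r \land r) requires \Box r \land r at some successor in {s1, s3, s4}.
    \Box r \land r holds at s4, so \Diamond (\Box r \land r) is true at s1.
      At s4: \Box r is true, r is true, so \Box r \land r is true.
Satisfying worlds: {s1}

1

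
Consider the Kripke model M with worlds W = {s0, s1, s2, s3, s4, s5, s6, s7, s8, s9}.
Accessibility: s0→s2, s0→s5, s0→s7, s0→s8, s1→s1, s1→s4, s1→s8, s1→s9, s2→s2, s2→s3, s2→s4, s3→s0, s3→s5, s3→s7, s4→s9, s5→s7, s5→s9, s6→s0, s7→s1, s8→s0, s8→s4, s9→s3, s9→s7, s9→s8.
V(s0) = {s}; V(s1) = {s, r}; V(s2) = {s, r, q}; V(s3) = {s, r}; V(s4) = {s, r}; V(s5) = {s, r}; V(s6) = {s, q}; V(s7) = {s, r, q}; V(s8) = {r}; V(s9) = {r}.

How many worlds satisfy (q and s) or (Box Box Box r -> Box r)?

10

Let φ = (q and s) or (Box Box Box r -> Box r). Evaluate φ at each world:
  s0 (successors {s2, s5, s7, s8}): φ is true.
  s1 (successors {s1, s4, s8, s9}): φ is true.
  s2 (successors {s2, s3, s4}): φ is true.
  s3 (successors {s0, s5, s7}): φ is true.
  s4 (successors {s9}): φ is true.
  s5 (successors {s7, s9}): φ is true.
  s6 (successors {s0}): φ is true.
  s7 (successors {s1}): φ is true.
  s8 (successors {s0, s4}): φ is true.
  s9 (successors {s3, s7, s8}): φ is true.
For instance, at s1:
  At s1: q and s is false, Box Box Box r -> Box r is true, so (q and s) or (Box Box Box r -> Box r) is true.
    At s1: Box Box Box r is false, Box r is true, so Box Box Box r -> Box r is true.
      At s1: Box Box Box r requires Box Box r at every successor {s1, s4, s8, s9}.
        Box Box r fails at s1, so Box Box Box r is false at s1.
      At s1: Box r requires r at every successor {s1, s4, s8, s9}.
        At s1: r is true.
        At s4: r is true.
        At s8: r is true.
        At s9: r is true.
      So Box r is true at s1.
Satisfying worlds: {s0, s1, s2, s3, s4, s5, s6, s7, s8, s9}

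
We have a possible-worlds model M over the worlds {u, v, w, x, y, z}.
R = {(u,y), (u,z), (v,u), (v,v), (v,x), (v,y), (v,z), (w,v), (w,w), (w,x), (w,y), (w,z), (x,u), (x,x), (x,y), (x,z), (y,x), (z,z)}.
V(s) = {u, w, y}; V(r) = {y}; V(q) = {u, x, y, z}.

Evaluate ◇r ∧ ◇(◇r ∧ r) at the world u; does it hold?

Recall that ◇ψ holds at a world iff ψ holds at some accessible world.
At u: ◇r is true, ◇(◇r ∧ r) is false, so ◇r ∧ ◇(◇r ∧ r) is false.
  At u: ◇r requires r at some successor in {y, z}.
    r holds at y, so ◇r is true at u.
  At u: ◇(◇r ∧ r) requires ◇r ∧ r at some successor in {y, z}.
    At y: ◇r ∧ r is false.
    At z: ◇r ∧ r is false.
  So ◇(◇r ∧ r) is false at u.

No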